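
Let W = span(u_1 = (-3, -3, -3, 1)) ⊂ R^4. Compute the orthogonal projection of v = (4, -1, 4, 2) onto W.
proj_W(v) = (57/28, 57/28, 57/28, -19/28)

Set up U = [u_1 | ... | u_1] ∈ R^(4×1). The projector onto W = col(U) is P = U (U^T U)^(-1) U^T.
Compute U^T U =
  [28],
and U^T v = (-19).
Solve U^T U · c = U^T v for the coefficients: c = (-19/28). The projection is proj_W(v) = U c.
Check: (v - proj_W(v)) · u_1 = 0  (should be 0).
Result: proj_W(v) = (57/28, 57/28, 57/28, -19/28).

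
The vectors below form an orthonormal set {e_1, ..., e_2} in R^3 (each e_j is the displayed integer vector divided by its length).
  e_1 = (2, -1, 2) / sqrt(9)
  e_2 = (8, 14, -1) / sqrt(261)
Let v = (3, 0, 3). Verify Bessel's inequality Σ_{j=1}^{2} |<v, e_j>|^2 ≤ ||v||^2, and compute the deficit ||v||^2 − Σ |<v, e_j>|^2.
Σ |<v, e_j>|^2 = 513/29; ||v||^2 = 18; deficit = 9/29

Write each e_j = u_j / sqrt(<u_j, u_j>) where u_j is the displayed integer vector. Then <v, e_j> = <v, u_j> / sqrt(<u_j, u_j>), so |<v, e_j>|^2 = <v, u_j>^2 / <u_j, u_j>.
Coefficients: <v, e_1> = 12/sqrt(9), <v, e_2> = 21/sqrt(261).
Square and sum: Σ |<v, e_j>|^2 = 513/29.
Compute ||v||^2 = v·v = 18.
Deficit = 18 − 513/29 = 9/29 ≥ 0, confirming Bessel's inequality. (The deficit equals ||v − Σ <v,e_j> e_j||^2, the squared distance from v to span{e_j}.)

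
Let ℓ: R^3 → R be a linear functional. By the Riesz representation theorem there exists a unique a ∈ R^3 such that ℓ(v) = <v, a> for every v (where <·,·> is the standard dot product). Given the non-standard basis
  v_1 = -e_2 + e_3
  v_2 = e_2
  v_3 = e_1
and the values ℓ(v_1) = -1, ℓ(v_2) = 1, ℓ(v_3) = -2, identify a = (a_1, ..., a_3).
a = (-2, 1, 0)

Write a = (a_1, ..., a_3) in the standard basis. For each basis vector v_i, ℓ(v_i) = <v_i, a> is a linear equation in the a_j's. Collect the n equations into a matrix system V a = ℓ, where row i of V is v_i (expressed in the standard basis). Since V is invertible (lower-triangular with 1s on the diagonal, up to permutation), solve by back-substitution:
  V =
[[0, -1, 1],
 [0, 1, 0],
 [1, 0, 0]]
  V a = (-1, 1, -2)
Solving gives a = (-2, 1, 0).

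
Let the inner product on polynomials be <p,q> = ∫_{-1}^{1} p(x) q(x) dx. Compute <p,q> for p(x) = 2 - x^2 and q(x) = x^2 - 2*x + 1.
<p,q> = 64/15

Expand the product: p(x)·q(x) = -x^4 + 2*x^3 + x^2 - 4*x + 2.
∫_{-1}^{1} of each monomial x^k gives [2/(k+1) if k even, 0 if k odd]. Integrating term-by-term (or equivalently evaluating the antiderivative F(x) = -x^5/5 + x^4/2 + x^3/3 - 2*x^2 + 2*x at the endpoints):
  F(1) − F(−1) = 19/30 − (-109/30) = 64/15.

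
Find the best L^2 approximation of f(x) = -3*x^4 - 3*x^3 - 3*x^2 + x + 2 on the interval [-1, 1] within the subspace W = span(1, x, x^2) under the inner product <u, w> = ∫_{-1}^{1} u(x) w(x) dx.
g(x) = -39*x^2/7 - 4*x/5 + 79/35

The best approximation g ∈ W is the orthogonal projection of f onto W. Writing g = a_0 + a_1 x + a_2 x^2, the coefficients solve the normal equations G · a = b where
  G_{ij} = <φ_i, φ_j> and b_i = <f, φ_i>, with φ_0 = 1, φ_1 = x, φ_2 = x^2.
G =
  [2, 0, 2/3]
  [0, 2/3, 0]
  [2/3, 0, 2/5],
b = (4/5, -8/15, -76/105).
Solving gives a_0 = 79/35, a_1 = -4/5, a_2 = -39/7, so
  g(x) = -39*x^2/7 - 4*x/5 + 79/35.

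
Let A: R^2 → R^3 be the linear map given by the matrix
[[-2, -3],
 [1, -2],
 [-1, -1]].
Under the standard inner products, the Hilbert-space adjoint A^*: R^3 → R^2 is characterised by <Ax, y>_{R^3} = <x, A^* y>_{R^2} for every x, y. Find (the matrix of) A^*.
A^* = A^T =
[[-2, 1, -1],
 [-3, -2, -1]]

For real matrices with standard dot products, the defining identity <Ax, y> = <x, A^* y> gives (Ax)^T y = x^T (A^*) y, i.e. x^T A^T y = x^T (A^*) y. Since this holds for all x, y, we must have A^* = A^T. Therefore
A^* =
[[-2, 1, -1],
 [-3, -2, -1]].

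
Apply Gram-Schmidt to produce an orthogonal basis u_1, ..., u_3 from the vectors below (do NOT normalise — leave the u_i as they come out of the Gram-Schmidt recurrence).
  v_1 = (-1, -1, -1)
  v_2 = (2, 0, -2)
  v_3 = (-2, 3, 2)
Orthogonal basis:
  u_1 = (-1, -1, -1)
  u_2 = (2, 0, -2)
  u_3 = (-1, 2, -1)

Apply the Gram-Schmidt recurrence
  u_1 = v_1
  u_i = v_i − Σ_{j<i} ((v_i · u_j) / (u_j · u_j)) · u_j.

Step by step this gives:
  u_1 = (-1, -1, -1)
  u_2 = (2, 0, -2)
  u_3 = (-1, 2, -1)

Orthogonality check:
  u_2 · u_1 = 0 (should be 0)
  u_3 · u_1 = 0 (should be 0)
  u_3 · u_2 = 0 (should be 0)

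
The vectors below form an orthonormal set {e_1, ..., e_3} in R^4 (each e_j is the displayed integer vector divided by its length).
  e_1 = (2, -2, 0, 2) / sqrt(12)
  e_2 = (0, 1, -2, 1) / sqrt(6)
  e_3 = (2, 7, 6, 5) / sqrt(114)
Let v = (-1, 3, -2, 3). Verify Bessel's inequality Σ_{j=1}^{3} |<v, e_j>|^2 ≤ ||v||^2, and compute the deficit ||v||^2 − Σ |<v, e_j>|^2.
Σ |<v, e_j>|^2 = 1211/57; ||v||^2 = 23; deficit = 100/57

Write each e_j = u_j / sqrt(<u_j, u_j>) where u_j is the displayed integer vector. Then <v, e_j> = <v, u_j> / sqrt(<u_j, u_j>), so |<v, e_j>|^2 = <v, u_j>^2 / <u_j, u_j>.
Coefficients: <v, e_1> = -2/sqrt(12), <v, e_2> = 10/sqrt(6), <v, e_3> = 22/sqrt(114).
Square and sum: Σ |<v, e_j>|^2 = 1211/57.
Compute ||v||^2 = v·v = 23.
Deficit = 23 − 1211/57 = 100/57 ≥ 0, confirming Bessel's inequality. (The deficit equals ||v − Σ <v,e_j> e_j||^2, the squared distance from v to span{e_j}.)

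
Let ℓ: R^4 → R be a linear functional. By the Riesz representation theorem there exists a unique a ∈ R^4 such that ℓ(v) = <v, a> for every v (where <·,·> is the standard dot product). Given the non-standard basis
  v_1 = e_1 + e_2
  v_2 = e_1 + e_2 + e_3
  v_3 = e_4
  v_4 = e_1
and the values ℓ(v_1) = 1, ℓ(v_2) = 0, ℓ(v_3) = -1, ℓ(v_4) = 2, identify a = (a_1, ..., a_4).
a = (2, -1, -1, -1)

Write a = (a_1, ..., a_4) in the standard basis. For each basis vector v_i, ℓ(v_i) = <v_i, a> is a linear equation in the a_j's. Collect the n equations into a matrix system V a = ℓ, where row i of V is v_i (expressed in the standard basis). Since V is invertible (lower-triangular with 1s on the diagonal, up to permutation), solve by back-substitution:
  V =
[[1, 1, 0, 0],
 [1, 1, 1, 0],
 [0, 0, 0, 1],
 [1, 0, 0, 0]]
  V a = (1, 0, -1, 2)
Solving gives a = (2, -1, -1, -1).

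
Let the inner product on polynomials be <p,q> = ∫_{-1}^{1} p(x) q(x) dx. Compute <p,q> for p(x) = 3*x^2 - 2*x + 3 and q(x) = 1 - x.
<p,q> = 28/3

Expand the product: p(x)·q(x) = -3*x^3 + 5*x^2 - 5*x + 3.
∫_{-1}^{1} of each monomial x^k gives [2/(k+1) if k even, 0 if k odd]. Integrating term-by-term (or equivalently evaluating the antiderivative F(x) = -3*x^4/4 + 5*x^3/3 - 5*x^2/2 + 3*x at the endpoints):
  F(1) − F(−1) = 17/12 − (-95/12) = 28/3.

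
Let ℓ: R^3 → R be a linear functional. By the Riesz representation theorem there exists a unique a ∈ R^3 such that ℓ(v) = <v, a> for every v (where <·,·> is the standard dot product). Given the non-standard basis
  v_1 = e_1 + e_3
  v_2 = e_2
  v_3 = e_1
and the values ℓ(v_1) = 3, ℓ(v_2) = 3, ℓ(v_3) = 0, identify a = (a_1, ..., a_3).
a = (0, 3, 3)

Write a = (a_1, ..., a_3) in the standard basis. For each basis vector v_i, ℓ(v_i) = <v_i, a> is a linear equation in the a_j's. Collect the n equations into a matrix system V a = ℓ, where row i of V is v_i (expressed in the standard basis). Since V is invertible (lower-triangular with 1s on the diagonal, up to permutation), solve by back-substitution:
  V =
[[1, 0, 1],
 [0, 1, 0],
 [1, 0, 0]]
  V a = (3, 3, 0)
Solving gives a = (0, 3, 3).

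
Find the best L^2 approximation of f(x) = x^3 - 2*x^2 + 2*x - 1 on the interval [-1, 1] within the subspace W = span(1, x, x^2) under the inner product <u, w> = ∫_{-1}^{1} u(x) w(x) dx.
g(x) = -2*x^2 + 13*x/5 - 1

The best approximation g ∈ W is the orthogonal projection of f onto W. Writing g = a_0 + a_1 x + a_2 x^2, the coefficients solve the normal equations G · a = b where
  G_{ij} = <φ_i, φ_j> and b_i = <f, φ_i>, with φ_0 = 1, φ_1 = x, φ_2 = x^2.
G =
  [2, 0, 2/3]
  [0, 2/3, 0]
  [2/3, 0, 2/5],
b = (-10/3, 26/15, -22/15).
Solving gives a_0 = -1, a_1 = 13/5, a_2 = -2, so
  g(x) = -2*x^2 + 13*x/5 - 1.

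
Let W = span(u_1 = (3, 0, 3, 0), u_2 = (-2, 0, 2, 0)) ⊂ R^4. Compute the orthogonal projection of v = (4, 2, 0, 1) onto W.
proj_W(v) = (4, 0, 0, 0)

Set up U = [u_1 | ... | u_2] ∈ R^(4×2). The projector onto W = col(U) is P = U (U^T U)^(-1) U^T.
Compute U^T U =
  [18, 0]
  [0, 8],
and U^T v = (12, -8).
Solve U^T U · c = U^T v for the coefficients: c = (2/3, -1). The projection is proj_W(v) = U c.
Check: (v - proj_W(v)) · u_1 = 0  (should be 0).
Check: (v - proj_W(v)) · u_2 = 0  (should be 0).
Result: proj_W(v) = (4, 0, 0, 0).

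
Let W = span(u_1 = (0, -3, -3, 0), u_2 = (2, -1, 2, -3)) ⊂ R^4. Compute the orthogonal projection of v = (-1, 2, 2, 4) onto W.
proj_W(v) = (-8/5, 16/5, 4/5, 12/5)

Set up U = [u_1 | ... | u_2] ∈ R^(4×2). The projector onto W = col(U) is P = U (U^T U)^(-1) U^T.
Compute U^T U =
  [18, -3]
  [-3, 18],
and U^T v = (-12, -12).
Solve U^T U · c = U^T v for the coefficients: c = (-4/5, -4/5). The projection is proj_W(v) = U c.
Check: (v - proj_W(v)) · u_1 = 0  (should be 0).
Check: (v - proj_W(v)) · u_2 = 0  (should be 0).
Result: proj_W(v) = (-8/5, 16/5, 4/5, 12/5).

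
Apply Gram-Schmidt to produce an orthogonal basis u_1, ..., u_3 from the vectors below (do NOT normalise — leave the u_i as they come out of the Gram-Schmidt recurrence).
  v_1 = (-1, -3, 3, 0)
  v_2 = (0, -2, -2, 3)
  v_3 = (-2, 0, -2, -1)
Orthogonal basis:
  u_1 = (-1, -3, 3, 0)
  u_2 = (0, -2, -2, 3)
  u_3 = (-42/19, -166/323, -404/323, -20/17)

Apply the Gram-Schmidt recurrence
  u_1 = v_1
  u_i = v_i − Σ_{j<i} ((v_i · u_j) / (u_j · u_j)) · u_j.

Step by step this gives:
  u_1 = (-1, -3, 3, 0)
  u_2 = (0, -2, -2, 3)
  u_3 = (-42/19, -166/323, -404/323, -20/17)

Orthogonality check:
  u_2 · u_1 = 0 (should be 0)
  u_3 · u_1 = 0 (should be 0)
  u_3 · u_2 = 0 (should be 0)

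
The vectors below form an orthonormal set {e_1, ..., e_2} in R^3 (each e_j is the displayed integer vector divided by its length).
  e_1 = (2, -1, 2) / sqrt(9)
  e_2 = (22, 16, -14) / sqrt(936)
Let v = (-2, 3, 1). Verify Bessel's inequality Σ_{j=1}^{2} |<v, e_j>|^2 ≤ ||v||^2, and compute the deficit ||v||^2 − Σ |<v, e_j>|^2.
Σ |<v, e_j>|^2 = 75/26; ||v||^2 = 14; deficit = 289/26

Write each e_j = u_j / sqrt(<u_j, u_j>) where u_j is the displayed integer vector. Then <v, e_j> = <v, u_j> / sqrt(<u_j, u_j>), so |<v, e_j>|^2 = <v, u_j>^2 / <u_j, u_j>.
Coefficients: <v, e_1> = -5/sqrt(9), <v, e_2> = -10/sqrt(936).
Square and sum: Σ |<v, e_j>|^2 = 75/26.
Compute ||v||^2 = v·v = 14.
Deficit = 14 − 75/26 = 289/26 ≥ 0, confirming Bessel's inequality. (The deficit equals ||v − Σ <v,e_j> e_j||^2, the squared distance from v to span{e_j}.)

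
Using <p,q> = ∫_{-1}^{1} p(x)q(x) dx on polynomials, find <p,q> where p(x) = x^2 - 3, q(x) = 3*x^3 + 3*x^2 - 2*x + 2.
<p,q> = -232/15

Expand the product: p(x)·q(x) = 3*x^5 + 3*x^4 - 11*x^3 - 7*x^2 + 6*x - 6.
∫_{-1}^{1} of each monomial x^k gives [2/(k+1) if k even, 0 if k odd]. Integrating term-by-term (or equivalently evaluating the antiderivative F(x) = x^6/2 + 3*x^5/5 - 11*x^4/4 - 7*x^3/3 + 3*x^2 - 6*x at the endpoints):
  F(1) − F(−1) = -419/60 − (509/60) = -232/15.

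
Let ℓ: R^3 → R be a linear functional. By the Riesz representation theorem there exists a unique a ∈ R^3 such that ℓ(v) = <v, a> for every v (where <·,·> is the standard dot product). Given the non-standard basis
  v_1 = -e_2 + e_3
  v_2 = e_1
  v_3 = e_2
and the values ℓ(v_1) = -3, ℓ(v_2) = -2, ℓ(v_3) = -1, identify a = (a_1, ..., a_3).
a = (-2, -1, -4)

Write a = (a_1, ..., a_3) in the standard basis. For each basis vector v_i, ℓ(v_i) = <v_i, a> is a linear equation in the a_j's. Collect the n equations into a matrix system V a = ℓ, where row i of V is v_i (expressed in the standard basis). Since V is invertible (lower-triangular with 1s on the diagonal, up to permutation), solve by back-substitution:
  V =
[[0, -1, 1],
 [1, 0, 0],
 [0, 1, 0]]
  V a = (-3, -2, -1)
Solving gives a = (-2, -1, -4).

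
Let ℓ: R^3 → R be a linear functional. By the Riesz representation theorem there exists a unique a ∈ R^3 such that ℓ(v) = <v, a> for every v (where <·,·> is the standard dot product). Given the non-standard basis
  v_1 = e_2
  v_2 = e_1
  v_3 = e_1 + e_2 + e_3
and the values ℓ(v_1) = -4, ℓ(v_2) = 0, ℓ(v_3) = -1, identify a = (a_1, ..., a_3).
a = (0, -4, 3)

Write a = (a_1, ..., a_3) in the standard basis. For each basis vector v_i, ℓ(v_i) = <v_i, a> is a linear equation in the a_j's. Collect the n equations into a matrix system V a = ℓ, where row i of V is v_i (expressed in the standard basis). Since V is invertible (lower-triangular with 1s on the diagonal, up to permutation), solve by back-substitution:
  V =
[[0, 1, 0],
 [1, 0, 0],
 [1, 1, 1]]
  V a = (-4, 0, -1)
Solving gives a = (0, -4, 3).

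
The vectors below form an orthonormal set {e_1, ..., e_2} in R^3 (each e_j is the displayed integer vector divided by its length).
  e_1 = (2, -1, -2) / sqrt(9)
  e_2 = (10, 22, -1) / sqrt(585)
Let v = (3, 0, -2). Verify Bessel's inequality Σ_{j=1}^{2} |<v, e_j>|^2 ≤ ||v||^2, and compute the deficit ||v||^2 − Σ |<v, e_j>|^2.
Σ |<v, e_j>|^2 = 836/65; ||v||^2 = 13; deficit = 9/65

Write each e_j = u_j / sqrt(<u_j, u_j>) where u_j is the displayed integer vector. Then <v, e_j> = <v, u_j> / sqrt(<u_j, u_j>), so |<v, e_j>|^2 = <v, u_j>^2 / <u_j, u_j>.
Coefficients: <v, e_1> = 10/sqrt(9), <v, e_2> = 32/sqrt(585).
Square and sum: Σ |<v, e_j>|^2 = 836/65.
Compute ||v||^2 = v·v = 13.
Deficit = 13 − 836/65 = 9/65 ≥ 0, confirming Bessel's inequality. (The deficit equals ||v − Σ <v,e_j> e_j||^2, the squared distance from v to span{e_j}.)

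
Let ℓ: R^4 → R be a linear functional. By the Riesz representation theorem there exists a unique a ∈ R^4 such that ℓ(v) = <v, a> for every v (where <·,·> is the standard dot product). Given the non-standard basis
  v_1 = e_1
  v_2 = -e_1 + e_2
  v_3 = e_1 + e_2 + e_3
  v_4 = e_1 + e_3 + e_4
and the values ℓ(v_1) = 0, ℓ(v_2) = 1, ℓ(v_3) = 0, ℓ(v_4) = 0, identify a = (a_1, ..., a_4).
a = (0, 1, -1, 1)

Write a = (a_1, ..., a_4) in the standard basis. For each basis vector v_i, ℓ(v_i) = <v_i, a> is a linear equation in the a_j's. Collect the n equations into a matrix system V a = ℓ, where row i of V is v_i (expressed in the standard basis). Since V is invertible (lower-triangular with 1s on the diagonal, up to permutation), solve by back-substitution:
  V =
[[1, 0, 0, 0],
 [-1, 1, 0, 0],
 [1, 1, 1, 0],
 [1, 0, 1, 1]]
  V a = (0, 1, 0, 0)
Solving gives a = (0, 1, -1, 1).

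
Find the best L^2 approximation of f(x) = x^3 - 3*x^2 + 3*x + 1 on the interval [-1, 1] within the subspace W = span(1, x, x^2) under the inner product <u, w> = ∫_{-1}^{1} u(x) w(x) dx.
g(x) = -3*x^2 + 18*x/5 + 1

The best approximation g ∈ W is the orthogonal projection of f onto W. Writing g = a_0 + a_1 x + a_2 x^2, the coefficients solve the normal equations G · a = b where
  G_{ij} = <φ_i, φ_j> and b_i = <f, φ_i>, with φ_0 = 1, φ_1 = x, φ_2 = x^2.
G =
  [2, 0, 2/3]
  [0, 2/3, 0]
  [2/3, 0, 2/5],
b = (0, 12/5, -8/15).
Solving gives a_0 = 1, a_1 = 18/5, a_2 = -3, so
  g(x) = -3*x^2 + 18*x/5 + 1.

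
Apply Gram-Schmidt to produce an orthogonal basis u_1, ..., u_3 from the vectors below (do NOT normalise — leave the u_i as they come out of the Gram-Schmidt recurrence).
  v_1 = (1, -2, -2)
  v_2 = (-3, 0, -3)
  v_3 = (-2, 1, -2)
Orthogonal basis:
  u_1 = (1, -2, -2)
  u_2 = (-10/3, 2/3, -7/3)
  u_3 = (6/17, 9/17, -6/17)

Apply the Gram-Schmidt recurrence
  u_1 = v_1
  u_i = v_i − Σ_{j<i} ((v_i · u_j) / (u_j · u_j)) · u_j.

Step by step this gives:
  u_1 = (1, -2, -2)
  u_2 = (-10/3, 2/3, -7/3)
  u_3 = (6/17, 9/17, -6/17)

Orthogonality check:
  u_2 · u_1 = 0 (should be 0)
  u_3 · u_1 = 0 (should be 0)
  u_3 · u_2 = 0 (should be 0)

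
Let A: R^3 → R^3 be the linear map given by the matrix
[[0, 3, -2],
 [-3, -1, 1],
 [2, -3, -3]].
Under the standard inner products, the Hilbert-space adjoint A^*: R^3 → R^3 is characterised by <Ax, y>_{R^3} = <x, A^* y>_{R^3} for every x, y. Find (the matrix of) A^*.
A^* = A^T =
[[0, -3, 2],
 [3, -1, -3],
 [-2, 1, -3]]

For real matrices with standard dot products, the defining identity <Ax, y> = <x, A^* y> gives (Ax)^T y = x^T (A^*) y, i.e. x^T A^T y = x^T (A^*) y. Since this holds for all x, y, we must have A^* = A^T. Therefore
A^* =
[[0, -3, 2],
 [3, -1, -3],
 [-2, 1, -3]].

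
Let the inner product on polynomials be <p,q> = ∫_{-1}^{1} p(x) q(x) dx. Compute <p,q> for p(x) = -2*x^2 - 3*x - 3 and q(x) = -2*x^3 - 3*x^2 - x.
<p,q> = 64/5

Expand the product: p(x)·q(x) = 4*x^5 + 12*x^4 + 17*x^3 + 12*x^2 + 3*x.
∫_{-1}^{1} of each monomial x^k gives [2/(k+1) if k even, 0 if k odd]. Integrating term-by-term (or equivalently evaluating the antiderivative F(x) = 2*x^6/3 + 12*x^5/5 + 17*x^4/4 + 4*x^3 + 3*x^2/2 at the endpoints):
  F(1) − F(−1) = 769/60 − (1/60) = 64/5.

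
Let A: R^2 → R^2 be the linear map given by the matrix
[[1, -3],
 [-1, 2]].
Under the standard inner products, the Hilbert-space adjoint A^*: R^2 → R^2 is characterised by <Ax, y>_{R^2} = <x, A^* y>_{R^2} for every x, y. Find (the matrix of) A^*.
A^* = A^T =
[[1, -1],
 [-3, 2]]

For real matrices with standard dot products, the defining identity <Ax, y> = <x, A^* y> gives (Ax)^T y = x^T (A^*) y, i.e. x^T A^T y = x^T (A^*) y. Since this holds for all x, y, we must have A^* = A^T. Therefore
A^* =
[[1, -1],
 [-3, 2]].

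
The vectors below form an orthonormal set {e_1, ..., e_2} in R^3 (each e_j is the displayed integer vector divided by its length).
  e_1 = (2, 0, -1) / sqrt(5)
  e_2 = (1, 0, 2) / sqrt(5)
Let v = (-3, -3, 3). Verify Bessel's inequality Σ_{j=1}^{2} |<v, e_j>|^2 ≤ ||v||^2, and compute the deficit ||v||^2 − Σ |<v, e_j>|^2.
Σ |<v, e_j>|^2 = 18; ||v||^2 = 27; deficit = 9

Write each e_j = u_j / sqrt(<u_j, u_j>) where u_j is the displayed integer vector. Then <v, e_j> = <v, u_j> / sqrt(<u_j, u_j>), so |<v, e_j>|^2 = <v, u_j>^2 / <u_j, u_j>.
Coefficients: <v, e_1> = -9/sqrt(5), <v, e_2> = 3/sqrt(5).
Square and sum: Σ |<v, e_j>|^2 = 18.
Compute ||v||^2 = v·v = 27.
Deficit = 27 − 18 = 9 ≥ 0, confirming Bessel's inequality. (The deficit equals ||v − Σ <v,e_j> e_j||^2, the squared distance from v to span{e_j}.)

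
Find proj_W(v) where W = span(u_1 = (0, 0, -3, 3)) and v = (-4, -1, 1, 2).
proj_W(v) = (0, 0, -1/2, 1/2)

Set up U = [u_1 | ... | u_1] ∈ R^(4×1). The projector onto W = col(U) is P = U (U^T U)^(-1) U^T.
Compute U^T U =
  [18],
and U^T v = (3).
Solve U^T U · c = U^T v for the coefficients: c = (1/6). The projection is proj_W(v) = U c.
Check: (v - proj_W(v)) · u_1 = 0  (should be 0).
Result: proj_W(v) = (0, 0, -1/2, 1/2).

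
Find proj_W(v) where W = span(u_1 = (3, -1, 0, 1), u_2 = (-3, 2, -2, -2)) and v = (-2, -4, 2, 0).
proj_W(v) = (-42/31, -32/31, 92/31, 32/31)

Set up U = [u_1 | ... | u_2] ∈ R^(4×2). The projector onto W = col(U) is P = U (U^T U)^(-1) U^T.
Compute U^T U =
  [11, -13]
  [-13, 21],
and U^T v = (-2, -6).
Solve U^T U · c = U^T v for the coefficients: c = (-60/31, -46/31). The projection is proj_W(v) = U c.
Check: (v - proj_W(v)) · u_1 = 0  (should be 0).
Check: (v - proj_W(v)) · u_2 = 0  (should be 0).
Result: proj_W(v) = (-42/31, -32/31, 92/31, 32/31).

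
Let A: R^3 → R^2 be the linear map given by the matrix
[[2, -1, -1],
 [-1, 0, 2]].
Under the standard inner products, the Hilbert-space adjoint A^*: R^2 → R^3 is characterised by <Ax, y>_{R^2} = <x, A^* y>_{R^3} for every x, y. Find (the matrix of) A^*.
A^* = A^T =
[[2, -1],
 [-1, 0],
 [-1, 2]]

For real matrices with standard dot products, the defining identity <Ax, y> = <x, A^* y> gives (Ax)^T y = x^T (A^*) y, i.e. x^T A^T y = x^T (A^*) y. Since this holds for all x, y, we must have A^* = A^T. Therefore
A^* =
[[2, -1],
 [-1, 0],
 [-1, 2]].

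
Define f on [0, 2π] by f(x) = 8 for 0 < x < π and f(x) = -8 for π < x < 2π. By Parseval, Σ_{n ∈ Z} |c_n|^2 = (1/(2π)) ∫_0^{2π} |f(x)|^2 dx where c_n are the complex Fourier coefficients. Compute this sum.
Σ |c_n|^2 = 64

Parseval equates the L^2 energy of f (normalised by 1/(2π)) with the ℓ^2 sum of its Fourier coefficients: (1/(2π)) ∫_0^{2π} |f|^2 = Σ |c_n|^2.
Compute the left side: (1/(2π)) [∫_0^π 8^2 dx + ∫_π^{2π} (-8)^2 dx] = (1/(2π)) · (64π + 64π) = (64 + 64)/2 = 64.
So Σ_{n ∈ Z} |c_n|^2 = 64.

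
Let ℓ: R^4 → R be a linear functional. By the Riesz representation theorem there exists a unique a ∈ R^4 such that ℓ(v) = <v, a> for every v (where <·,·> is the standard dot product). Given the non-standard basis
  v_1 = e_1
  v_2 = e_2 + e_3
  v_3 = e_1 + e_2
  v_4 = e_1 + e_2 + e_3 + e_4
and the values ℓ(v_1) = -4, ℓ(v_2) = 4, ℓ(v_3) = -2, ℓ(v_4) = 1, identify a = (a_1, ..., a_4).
a = (-4, 2, 2, 1)

Write a = (a_1, ..., a_4) in the standard basis. For each basis vector v_i, ℓ(v_i) = <v_i, a> is a linear equation in the a_j's. Collect the n equations into a matrix system V a = ℓ, where row i of V is v_i (expressed in the standard basis). Since V is invertible (lower-triangular with 1s on the diagonal, up to permutation), solve by back-substitution:
  V =
[[1, 0, 0, 0],
 [0, 1, 1, 0],
 [1, 1, 0, 0],
 [1, 1, 1, 1]]
  V a = (-4, 4, -2, 1)
Solving gives a = (-4, 2, 2, 1).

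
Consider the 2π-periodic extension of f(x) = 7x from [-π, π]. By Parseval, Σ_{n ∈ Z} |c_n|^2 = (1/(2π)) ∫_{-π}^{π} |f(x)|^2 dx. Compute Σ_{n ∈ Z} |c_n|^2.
Σ |c_n|^2 = 49π^2/3

Expand and integrate term by term over [-π, π]:
  ∫ (7x)^2 dx = 49·(2π^3/3); ∫ 2·7·(0)·x dx = 0 (odd integrand); ∫ 0^2 dx = 0·2π.
So (1/(2π)) ∫_{-π}^{π} (7x)^2 dx = 49π^2/3 + 0 = 49π^2/3.
Parseval ⇒ Σ |c_n|^2 = 49π^2/3.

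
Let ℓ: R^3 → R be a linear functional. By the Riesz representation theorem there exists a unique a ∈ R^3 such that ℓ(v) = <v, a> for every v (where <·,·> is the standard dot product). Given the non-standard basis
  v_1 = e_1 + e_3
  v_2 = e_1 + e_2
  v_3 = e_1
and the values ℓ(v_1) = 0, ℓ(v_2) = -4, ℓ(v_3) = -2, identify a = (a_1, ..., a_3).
a = (-2, -2, 2)

Write a = (a_1, ..., a_3) in the standard basis. For each basis vector v_i, ℓ(v_i) = <v_i, a> is a linear equation in the a_j's. Collect the n equations into a matrix system V a = ℓ, where row i of V is v_i (expressed in the standard basis). Since V is invertible (lower-triangular with 1s on the diagonal, up to permutation), solve by back-substitution:
  V =
[[1, 0, 1],
 [1, 1, 0],
 [1, 0, 0]]
  V a = (0, -4, -2)
Solving gives a = (-2, -2, 2).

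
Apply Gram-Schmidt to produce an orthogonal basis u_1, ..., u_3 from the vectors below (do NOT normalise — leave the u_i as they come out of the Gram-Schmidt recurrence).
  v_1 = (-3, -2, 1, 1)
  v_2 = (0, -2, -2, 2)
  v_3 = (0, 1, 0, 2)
Orthogonal basis:
  u_1 = (-3, -2, 1, 1)
  u_2 = (4/5, -22/15, -34/15, 26/15)
  u_3 = (-6/41, 52/41, 17/41, 69/41)

Apply the Gram-Schmidt recurrence
  u_1 = v_1
  u_i = v_i − Σ_{j<i} ((v_i · u_j) / (u_j · u_j)) · u_j.

Step by step this gives:
  u_1 = (-3, -2, 1, 1)
  u_2 = (4/5, -22/15, -34/15, 26/15)
  u_3 = (-6/41, 52/41, 17/41, 69/41)

Orthogonality check:
  u_2 · u_1 = 0 (should be 0)
  u_3 · u_1 = 0 (should be 0)
  u_3 · u_2 = 0 (should be 0)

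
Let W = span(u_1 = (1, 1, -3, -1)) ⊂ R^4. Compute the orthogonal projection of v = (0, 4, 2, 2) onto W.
proj_W(v) = (-1/3, -1/3, 1, 1/3)

Set up U = [u_1 | ... | u_1] ∈ R^(4×1). The projector onto W = col(U) is P = U (U^T U)^(-1) U^T.
Compute U^T U =
  [12],
and U^T v = (-4).
Solve U^T U · c = U^T v for the coefficients: c = (-1/3). The projection is proj_W(v) = U c.
Check: (v - proj_W(v)) · u_1 = 0  (should be 0).
Result: proj_W(v) = (-1/3, -1/3, 1, 1/3).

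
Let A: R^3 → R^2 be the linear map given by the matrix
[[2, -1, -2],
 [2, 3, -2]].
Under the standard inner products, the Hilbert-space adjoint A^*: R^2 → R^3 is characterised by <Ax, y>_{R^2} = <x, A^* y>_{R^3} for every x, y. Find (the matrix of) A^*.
A^* = A^T =
[[2, 2],
 [-1, 3],
 [-2, -2]]

For real matrices with standard dot products, the defining identity <Ax, y> = <x, A^* y> gives (Ax)^T y = x^T (A^*) y, i.e. x^T A^T y = x^T (A^*) y. Since this holds for all x, y, we must have A^* = A^T. Therefore
A^* =
[[2, 2],
 [-1, 3],
 [-2, -2]].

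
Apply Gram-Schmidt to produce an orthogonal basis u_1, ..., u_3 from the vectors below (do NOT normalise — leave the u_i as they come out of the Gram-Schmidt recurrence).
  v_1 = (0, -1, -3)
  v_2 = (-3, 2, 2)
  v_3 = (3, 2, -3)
Orthogonal basis:
  u_1 = (0, -1, -3)
  u_2 = (-3, 6/5, -2/5)
  u_3 = (78/53, 351/106, -117/106)

Apply the Gram-Schmidt recurrence
  u_1 = v_1
  u_i = v_i − Σ_{j<i} ((v_i · u_j) / (u_j · u_j)) · u_j.

Step by step this gives:
  u_1 = (0, -1, -3)
  u_2 = (-3, 6/5, -2/5)
  u_3 = (78/53, 351/106, -117/106)

Orthogonality check:
  u_2 · u_1 = 0 (should be 0)
  u_3 · u_1 = 0 (should be 0)
  u_3 · u_2 = 0 (should be 0)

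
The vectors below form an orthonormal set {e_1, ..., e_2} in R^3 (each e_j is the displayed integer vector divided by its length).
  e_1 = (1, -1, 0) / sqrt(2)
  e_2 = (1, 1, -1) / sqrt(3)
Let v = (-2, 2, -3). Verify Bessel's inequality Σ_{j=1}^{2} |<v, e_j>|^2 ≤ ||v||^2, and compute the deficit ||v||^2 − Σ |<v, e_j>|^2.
Σ |<v, e_j>|^2 = 11; ||v||^2 = 17; deficit = 6

Write each e_j = u_j / sqrt(<u_j, u_j>) where u_j is the displayed integer vector. Then <v, e_j> = <v, u_j> / sqrt(<u_j, u_j>), so |<v, e_j>|^2 = <v, u_j>^2 / <u_j, u_j>.
Coefficients: <v, e_1> = -4/sqrt(2), <v, e_2> = 3/sqrt(3).
Square and sum: Σ |<v, e_j>|^2 = 11.
Compute ||v||^2 = v·v = 17.
Deficit = 17 − 11 = 6 ≥ 0, confirming Bessel's inequality. (The deficit equals ||v − Σ <v,e_j> e_j||^2, the squared distance from v to span{e_j}.)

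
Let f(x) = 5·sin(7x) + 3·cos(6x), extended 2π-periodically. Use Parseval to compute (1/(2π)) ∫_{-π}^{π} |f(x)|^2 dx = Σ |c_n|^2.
Σ |c_n|^2 = 17

Expand |f|^2 and use orthogonality of {sin(nx), cos(mx)} on [-π, π]:
  ∫_{-π}^{π} sin(nx)^2 dx = π, ∫ cos(mx)^2 dx = π, and cross terms integrate to 0.
So ∫_{-π}^{π} f(x)^2 dx = 5^2 · π + 3^2 · π = (25 + 9)π.
Divide by 2π: (25 + 9)/2 = 17.
By Parseval, this equals Σ |c_n|^2.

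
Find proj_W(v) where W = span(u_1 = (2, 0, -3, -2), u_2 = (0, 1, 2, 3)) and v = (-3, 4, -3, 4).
proj_W(v) = (50/47, 55/47, 35/47, 115/47)

Set up U = [u_1 | ... | u_2] ∈ R^(4×2). The projector onto W = col(U) is P = U (U^T U)^(-1) U^T.
Compute U^T U =
  [17, -12]
  [-12, 14],
and U^T v = (-5, 10).
Solve U^T U · c = U^T v for the coefficients: c = (25/47, 55/47). The projection is proj_W(v) = U c.
Check: (v - proj_W(v)) · u_1 = 0  (should be 0).
Check: (v - proj_W(v)) · u_2 = 0  (should be 0).
Result: proj_W(v) = (50/47, 55/47, 35/47, 115/47).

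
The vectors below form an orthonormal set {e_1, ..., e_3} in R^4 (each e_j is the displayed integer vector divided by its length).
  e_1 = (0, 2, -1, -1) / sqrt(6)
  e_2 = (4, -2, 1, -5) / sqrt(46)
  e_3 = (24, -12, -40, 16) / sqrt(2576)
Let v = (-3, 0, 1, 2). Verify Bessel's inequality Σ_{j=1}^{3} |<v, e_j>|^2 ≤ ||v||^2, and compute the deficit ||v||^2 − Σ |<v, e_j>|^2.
Σ |<v, e_j>|^2 = 95/7; ||v||^2 = 14; deficit = 3/7

Write each e_j = u_j / sqrt(<u_j, u_j>) where u_j is the displayed integer vector. Then <v, e_j> = <v, u_j> / sqrt(<u_j, u_j>), so |<v, e_j>|^2 = <v, u_j>^2 / <u_j, u_j>.
Coefficients: <v, e_1> = -3/sqrt(6), <v, e_2> = -21/sqrt(46), <v, e_3> = -80/sqrt(2576).
Square and sum: Σ |<v, e_j>|^2 = 95/7.
Compute ||v||^2 = v·v = 14.
Deficit = 14 − 95/7 = 3/7 ≥ 0, confirming Bessel's inequality. (The deficit equals ||v − Σ <v,e_j> e_j||^2, the squared distance from v to span{e_j}.)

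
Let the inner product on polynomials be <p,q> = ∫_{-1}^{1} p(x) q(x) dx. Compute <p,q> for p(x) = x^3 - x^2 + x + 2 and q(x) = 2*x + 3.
<p,q> = 182/15

Expand the product: p(x)·q(x) = 2*x^4 + x^3 - x^2 + 7*x + 6.
∫_{-1}^{1} of each monomial x^k gives [2/(k+1) if k even, 0 if k odd]. Integrating term-by-term (or equivalently evaluating the antiderivative F(x) = 2*x^5/5 + x^4/4 - x^3/3 + 7*x^2/2 + 6*x at the endpoints):
  F(1) − F(−1) = 589/60 − (-139/60) = 182/15.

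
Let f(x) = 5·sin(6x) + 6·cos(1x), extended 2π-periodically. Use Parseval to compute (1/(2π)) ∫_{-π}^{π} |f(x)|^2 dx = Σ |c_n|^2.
Σ |c_n|^2 = 61/2

Expand |f|^2 and use orthogonality of {sin(nx), cos(mx)} on [-π, π]:
  ∫_{-π}^{π} sin(nx)^2 dx = π, ∫ cos(mx)^2 dx = π, and cross terms integrate to 0.
So ∫_{-π}^{π} f(x)^2 dx = 5^2 · π + 6^2 · π = (25 + 36)π.
Divide by 2π: (25 + 36)/2 = 61/2.
By Parseval, this equals Σ |c_n|^2.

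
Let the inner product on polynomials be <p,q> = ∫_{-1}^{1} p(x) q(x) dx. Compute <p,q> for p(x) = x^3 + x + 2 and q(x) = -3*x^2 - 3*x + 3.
<p,q> = 24/5

Expand the product: p(x)·q(x) = -3*x^5 - 3*x^4 - 9*x^2 - 3*x + 6.
∫_{-1}^{1} of each monomial x^k gives [2/(k+1) if k even, 0 if k odd]. Integrating term-by-term (or equivalently evaluating the antiderivative F(x) = -x^6/2 - 3*x^5/5 - 3*x^3 - 3*x^2/2 + 6*x at the endpoints):
  F(1) − F(−1) = 2/5 − (-22/5) = 24/5.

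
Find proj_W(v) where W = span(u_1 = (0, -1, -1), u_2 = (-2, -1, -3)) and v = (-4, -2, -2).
proj_W(v) = (-8/3, -2/3, -10/3)

Set up U = [u_1 | ... | u_2] ∈ R^(3×2). The projector onto W = col(U) is P = U (U^T U)^(-1) U^T.
Compute U^T U =
  [2, 4]
  [4, 14],
and U^T v = (4, 16).
Solve U^T U · c = U^T v for the coefficients: c = (-2/3, 4/3). The projection is proj_W(v) = U c.
Check: (v - proj_W(v)) · u_1 = 0  (should be 0).
Check: (v - proj_W(v)) · u_2 = 0  (should be 0).
Result: proj_W(v) = (-8/3, -2/3, -10/3).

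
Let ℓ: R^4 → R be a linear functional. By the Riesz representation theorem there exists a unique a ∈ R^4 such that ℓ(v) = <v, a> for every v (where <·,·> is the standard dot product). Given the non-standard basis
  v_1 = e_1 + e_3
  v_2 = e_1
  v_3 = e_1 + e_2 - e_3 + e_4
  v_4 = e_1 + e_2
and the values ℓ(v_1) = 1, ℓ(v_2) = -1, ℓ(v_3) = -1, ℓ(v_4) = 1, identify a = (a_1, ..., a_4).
a = (-1, 2, 2, 0)

Write a = (a_1, ..., a_4) in the standard basis. For each basis vector v_i, ℓ(v_i) = <v_i, a> is a linear equation in the a_j's. Collect the n equations into a matrix system V a = ℓ, where row i of V is v_i (expressed in the standard basis). Since V is invertible (lower-triangular with 1s on the diagonal, up to permutation), solve by back-substitution:
  V =
[[1, 0, 1, 0],
 [1, 0, 0, 0],
 [1, 1, -1, 1],
 [1, 1, 0, 0]]
  V a = (1, -1, -1, 1)
Solving gives a = (-1, 2, 2, 0).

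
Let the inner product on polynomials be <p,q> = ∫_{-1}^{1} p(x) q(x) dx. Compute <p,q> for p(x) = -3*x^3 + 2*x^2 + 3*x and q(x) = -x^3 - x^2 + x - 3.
<p,q> = -152/35

Expand the product: p(x)·q(x) = 3*x^6 + x^5 - 8*x^4 + 8*x^3 - 3*x^2 - 9*x.
∫_{-1}^{1} of each monomial x^k gives [2/(k+1) if k even, 0 if k odd]. Integrating term-by-term (or equivalently evaluating the antiderivative F(x) = 3*x^7/7 + x^6/6 - 8*x^5/5 + 2*x^4 - x^3 - 9*x^2/2 at the endpoints):
  F(1) − F(−1) = -473/105 − (-17/105) = -152/35.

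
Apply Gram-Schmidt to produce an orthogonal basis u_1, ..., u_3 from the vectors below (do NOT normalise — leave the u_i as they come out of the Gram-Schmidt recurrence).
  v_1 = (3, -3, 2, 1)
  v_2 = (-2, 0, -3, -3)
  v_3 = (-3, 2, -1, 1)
Orthogonal basis:
  u_1 = (3, -3, 2, 1)
  u_2 = (-1/23, -45/23, -39/23, -54/23)
  u_3 = (-261/281, -224/281, -63/281, 237/281)

Apply the Gram-Schmidt recurrence
  u_1 = v_1
  u_i = v_i − Σ_{j<i} ((v_i · u_j) / (u_j · u_j)) · u_j.

Step by step this gives:
  u_1 = (3, -3, 2, 1)
  u_2 = (-1/23, -45/23, -39/23, -54/23)
  u_3 = (-261/281, -224/281, -63/281, 237/281)

Orthogonality check:
  u_2 · u_1 = 0 (should be 0)
  u_3 · u_1 = 0 (should be 0)
  u_3 · u_2 = 0 (should be 0)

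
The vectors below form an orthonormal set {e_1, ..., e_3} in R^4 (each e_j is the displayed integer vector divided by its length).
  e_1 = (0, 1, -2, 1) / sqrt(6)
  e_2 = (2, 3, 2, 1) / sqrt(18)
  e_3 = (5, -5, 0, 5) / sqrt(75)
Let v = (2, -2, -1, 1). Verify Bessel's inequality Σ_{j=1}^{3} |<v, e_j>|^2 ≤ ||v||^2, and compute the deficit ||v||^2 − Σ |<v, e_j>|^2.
Σ |<v, e_j>|^2 = 9; ||v||^2 = 10; deficit = 1

Write each e_j = u_j / sqrt(<u_j, u_j>) where u_j is the displayed integer vector. Then <v, e_j> = <v, u_j> / sqrt(<u_j, u_j>), so |<v, e_j>|^2 = <v, u_j>^2 / <u_j, u_j>.
Coefficients: <v, e_1> = 1/sqrt(6), <v, e_2> = -3/sqrt(18), <v, e_3> = 25/sqrt(75).
Square and sum: Σ |<v, e_j>|^2 = 9.
Compute ||v||^2 = v·v = 10.
Deficit = 10 − 9 = 1 ≥ 0, confirming Bessel's inequality. (The deficit equals ||v − Σ <v,e_j> e_j||^2, the squared distance from v to span{e_j}.)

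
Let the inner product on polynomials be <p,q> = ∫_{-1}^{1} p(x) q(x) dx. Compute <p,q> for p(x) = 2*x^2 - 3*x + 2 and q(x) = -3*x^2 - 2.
<p,q> = -256/15

Expand the product: p(x)·q(x) = -6*x^4 + 9*x^3 - 10*x^2 + 6*x - 4.
∫_{-1}^{1} of each monomial x^k gives [2/(k+1) if k even, 0 if k odd]. Integrating term-by-term (or equivalently evaluating the antiderivative F(x) = -6*x^5/5 + 9*x^4/4 - 10*x^3/3 + 3*x^2 - 4*x at the endpoints):
  F(1) − F(−1) = -197/60 − (827/60) = -256/15.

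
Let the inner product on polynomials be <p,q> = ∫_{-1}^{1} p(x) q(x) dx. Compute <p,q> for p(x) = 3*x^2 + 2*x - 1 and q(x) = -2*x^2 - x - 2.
<p,q> = -12/5

Expand the product: p(x)·q(x) = -6*x^4 - 7*x^3 - 6*x^2 - 3*x + 2.
∫_{-1}^{1} of each monomial x^k gives [2/(k+1) if k even, 0 if k odd]. Integrating term-by-term (or equivalently evaluating the antiderivative F(x) = -6*x^5/5 - 7*x^4/4 - 2*x^3 - 3*x^2/2 + 2*x at the endpoints):
  F(1) − F(−1) = -89/20 − (-41/20) = -12/5.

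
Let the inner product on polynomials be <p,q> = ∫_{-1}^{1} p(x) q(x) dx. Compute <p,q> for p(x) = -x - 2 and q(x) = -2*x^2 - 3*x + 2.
<p,q> = -10/3

Expand the product: p(x)·q(x) = 2*x^3 + 7*x^2 + 4*x - 4.
∫_{-1}^{1} of each monomial x^k gives [2/(k+1) if k even, 0 if k odd]. Integrating term-by-term (or equivalently evaluating the antiderivative F(x) = x^4/2 + 7*x^3/3 + 2*x^2 - 4*x at the endpoints):
  F(1) − F(−1) = 5/6 − (25/6) = -10/3.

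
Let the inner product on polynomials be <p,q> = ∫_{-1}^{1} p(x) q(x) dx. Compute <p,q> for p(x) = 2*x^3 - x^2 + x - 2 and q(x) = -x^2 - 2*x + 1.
<p,q> = -88/15

Expand the product: p(x)·q(x) = -2*x^5 - 3*x^4 + 3*x^3 - x^2 + 5*x - 2.
∫_{-1}^{1} of each monomial x^k gives [2/(k+1) if k even, 0 if k odd]. Integrating term-by-term (or equivalently evaluating the antiderivative F(x) = -x^6/3 - 3*x^5/5 + 3*x^4/4 - x^3/3 + 5*x^2/2 - 2*x at the endpoints):
  F(1) − F(−1) = -1/60 − (117/20) = -88/15.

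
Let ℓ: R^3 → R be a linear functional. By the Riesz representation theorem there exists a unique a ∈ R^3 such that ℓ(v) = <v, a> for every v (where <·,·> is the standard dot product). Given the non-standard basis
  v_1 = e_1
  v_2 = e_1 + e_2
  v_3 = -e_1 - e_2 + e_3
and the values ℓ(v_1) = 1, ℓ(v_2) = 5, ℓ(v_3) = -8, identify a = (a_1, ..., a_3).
a = (1, 4, -3)

Write a = (a_1, ..., a_3) in the standard basis. For each basis vector v_i, ℓ(v_i) = <v_i, a> is a linear equation in the a_j's. Collect the n equations into a matrix system V a = ℓ, where row i of V is v_i (expressed in the standard basis). Since V is invertible (lower-triangular with 1s on the diagonal, up to permutation), solve by back-substitution:
  V =
[[1, 0, 0],
 [1, 1, 0],
 [-1, -1, 1]]
  V a = (1, 5, -8)
Solving gives a = (1, 4, -3).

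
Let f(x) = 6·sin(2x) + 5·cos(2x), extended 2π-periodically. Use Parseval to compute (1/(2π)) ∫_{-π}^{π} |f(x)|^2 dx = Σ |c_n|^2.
Σ |c_n|^2 = 61/2

Expand |f|^2 and use orthogonality of {sin(nx), cos(mx)} on [-π, π]:
  ∫_{-π}^{π} sin(nx)^2 dx = π, ∫ cos(mx)^2 dx = π, and cross terms integrate to 0.
So ∫_{-π}^{π} f(x)^2 dx = 6^2 · π + 5^2 · π = (36 + 25)π.
Divide by 2π: (36 + 25)/2 = 61/2.
By Parseval, this equals Σ |c_n|^2.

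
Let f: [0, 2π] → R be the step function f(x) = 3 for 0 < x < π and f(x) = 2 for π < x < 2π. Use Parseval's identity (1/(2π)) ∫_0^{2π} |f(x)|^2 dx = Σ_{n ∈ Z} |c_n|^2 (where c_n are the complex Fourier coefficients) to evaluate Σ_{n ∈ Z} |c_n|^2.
Σ |c_n|^2 = 13/2

Parseval equates the L^2 energy of f (normalised by 1/(2π)) with the ℓ^2 sum of its Fourier coefficients: (1/(2π)) ∫_0^{2π} |f|^2 = Σ |c_n|^2.
Compute the left side: (1/(2π)) [∫_0^π 3^2 dx + ∫_π^{2π} 2^2 dx] = (1/(2π)) · (9π + 4π) = (9 + 4)/2 = 13/2.
So Σ_{n ∈ Z} |c_n|^2 = 13/2.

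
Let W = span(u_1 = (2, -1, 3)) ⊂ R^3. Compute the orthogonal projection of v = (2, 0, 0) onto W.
proj_W(v) = (4/7, -2/7, 6/7)

Set up U = [u_1 | ... | u_1] ∈ R^(3×1). The projector onto W = col(U) is P = U (U^T U)^(-1) U^T.
Compute U^T U =
  [14],
and U^T v = (4).
Solve U^T U · c = U^T v for the coefficients: c = (2/7). The projection is proj_W(v) = U c.
Check: (v - proj_W(v)) · u_1 = 0  (should be 0).
Result: proj_W(v) = (4/7, -2/7, 6/7).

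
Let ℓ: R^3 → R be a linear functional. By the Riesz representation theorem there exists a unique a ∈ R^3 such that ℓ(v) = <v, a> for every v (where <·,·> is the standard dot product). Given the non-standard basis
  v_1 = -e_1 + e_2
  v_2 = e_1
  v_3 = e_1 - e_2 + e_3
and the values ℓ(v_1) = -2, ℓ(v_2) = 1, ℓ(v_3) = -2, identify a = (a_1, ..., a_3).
a = (1, -1, -4)

Write a = (a_1, ..., a_3) in the standard basis. For each basis vector v_i, ℓ(v_i) = <v_i, a> is a linear equation in the a_j's. Collect the n equations into a matrix system V a = ℓ, where row i of V is v_i (expressed in the standard basis). Since V is invertible (lower-triangular with 1s on the diagonal, up to permutation), solve by back-substitution:
  V =
[[-1, 1, 0],
 [1, 0, 0],
 [1, -1, 1]]
  V a = (-2, 1, -2)
Solving gives a = (1, -1, -4).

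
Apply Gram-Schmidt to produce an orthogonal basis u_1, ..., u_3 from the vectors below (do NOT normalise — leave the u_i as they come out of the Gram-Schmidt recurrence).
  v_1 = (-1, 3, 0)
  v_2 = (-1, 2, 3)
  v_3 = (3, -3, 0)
Orthogonal basis:
  u_1 = (-1, 3, 0)
  u_2 = (-3/10, -1/10, 3)
  u_3 = (162/91, 54/91, 18/91)

Apply the Gram-Schmidt recurrence
  u_1 = v_1
  u_i = v_i − Σ_{j<i} ((v_i · u_j) / (u_j · u_j)) · u_j.

Step by step this gives:
  u_1 = (-1, 3, 0)
  u_2 = (-3/10, -1/10, 3)
  u_3 = (162/91, 54/91, 18/91)

Orthogonality check:
  u_2 · u_1 = 0 (should be 0)
  u_3 · u_1 = 0 (should be 0)
  u_3 · u_2 = 0 (should be 0)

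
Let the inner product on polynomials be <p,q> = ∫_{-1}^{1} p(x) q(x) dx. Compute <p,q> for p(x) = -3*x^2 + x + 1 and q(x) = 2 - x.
<p,q> = -2/3

Expand the product: p(x)·q(x) = 3*x^3 - 7*x^2 + x + 2.
∫_{-1}^{1} of each monomial x^k gives [2/(k+1) if k even, 0 if k odd]. Integrating term-by-term (or equivalently evaluating the antiderivative F(x) = 3*x^4/4 - 7*x^3/3 + x^2/2 + 2*x at the endpoints):
  F(1) − F(−1) = 11/12 − (19/12) = -2/3.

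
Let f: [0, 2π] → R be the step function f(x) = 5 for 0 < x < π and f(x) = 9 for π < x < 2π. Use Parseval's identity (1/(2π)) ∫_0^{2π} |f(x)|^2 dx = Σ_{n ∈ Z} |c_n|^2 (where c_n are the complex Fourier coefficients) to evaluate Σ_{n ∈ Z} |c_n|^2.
Σ |c_n|^2 = 53

Parseval equates the L^2 energy of f (normalised by 1/(2π)) with the ℓ^2 sum of its Fourier coefficients: (1/(2π)) ∫_0^{2π} |f|^2 = Σ |c_n|^2.
Compute the left side: (1/(2π)) [∫_0^π 5^2 dx + ∫_π^{2π} 9^2 dx] = (1/(2π)) · (25π + 81π) = (25 + 81)/2 = 53.
So Σ_{n ∈ Z} |c_n|^2 = 53.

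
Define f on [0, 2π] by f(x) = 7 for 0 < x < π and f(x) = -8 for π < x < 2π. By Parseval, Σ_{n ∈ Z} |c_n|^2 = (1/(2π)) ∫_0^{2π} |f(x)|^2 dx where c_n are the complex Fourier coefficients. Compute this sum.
Σ |c_n|^2 = 113/2

Parseval equates the L^2 energy of f (normalised by 1/(2π)) with the ℓ^2 sum of its Fourier coefficients: (1/(2π)) ∫_0^{2π} |f|^2 = Σ |c_n|^2.
Compute the left side: (1/(2π)) [∫_0^π 7^2 dx + ∫_π^{2π} (-8)^2 dx] = (1/(2π)) · (49π + 64π) = (49 + 64)/2 = 113/2.
So Σ_{n ∈ Z} |c_n|^2 = 113/2.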